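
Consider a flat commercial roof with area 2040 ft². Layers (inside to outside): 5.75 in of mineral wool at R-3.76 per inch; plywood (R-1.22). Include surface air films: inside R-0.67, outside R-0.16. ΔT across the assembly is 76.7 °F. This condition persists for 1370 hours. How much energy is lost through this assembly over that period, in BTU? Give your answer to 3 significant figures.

5.75 × 3.76 = 21.62
R_total = 0.67 + 21.62 + 1.22 + 0.16 = 23.67 ft²·°F·h/BTU
Q = 2040 × 76.7 / 23.67 = 6610 BTU/h
E = 6610 × 1370 = 9056000 BTU

9060000 BTU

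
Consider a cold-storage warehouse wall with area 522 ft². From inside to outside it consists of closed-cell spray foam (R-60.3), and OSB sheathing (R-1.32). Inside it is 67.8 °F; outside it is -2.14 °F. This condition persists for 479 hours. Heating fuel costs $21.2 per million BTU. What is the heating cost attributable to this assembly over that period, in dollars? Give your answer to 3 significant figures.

R_total = 60.3 + 1.32 = 61.62 ft²·°F·h/BTU
Q = 522 × (67.8 − (-2.14)) / 61.62 = 592.5 BTU/h
E = 592.5 × 479 = 283800 BTU
Cost = 283800/10⁶ × 21.2 = $6.017

6.02 dollars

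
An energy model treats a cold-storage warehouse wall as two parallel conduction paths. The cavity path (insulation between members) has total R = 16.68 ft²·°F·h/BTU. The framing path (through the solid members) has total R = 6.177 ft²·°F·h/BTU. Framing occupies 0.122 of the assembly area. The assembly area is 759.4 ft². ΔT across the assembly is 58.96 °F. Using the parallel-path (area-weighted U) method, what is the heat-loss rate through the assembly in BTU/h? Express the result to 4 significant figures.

U_eff = 0.878/16.68 + 0.122/6.177 = 0.052638 + 0.019751 = 0.072389
R_eff = 1/U_eff = 13.814 ft²·°F·h/BTU
Q = 759.4 × 58.96 / 13.814 = 3241.1 BTU/h

3241 BTU/h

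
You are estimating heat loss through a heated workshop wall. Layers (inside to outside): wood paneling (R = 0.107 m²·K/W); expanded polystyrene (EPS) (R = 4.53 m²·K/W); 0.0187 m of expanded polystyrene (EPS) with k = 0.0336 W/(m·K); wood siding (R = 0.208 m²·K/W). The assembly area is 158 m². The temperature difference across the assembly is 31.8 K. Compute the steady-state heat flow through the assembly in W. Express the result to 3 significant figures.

0.0187/0.0336 = 0.5565
R_total = 0.107 + 4.53 + 0.5565 + 0.208 = 5.402 m²·K/W
Q = A·ΔT/R = 158 × 31.8 / 5.402 = 930.2 W

930 W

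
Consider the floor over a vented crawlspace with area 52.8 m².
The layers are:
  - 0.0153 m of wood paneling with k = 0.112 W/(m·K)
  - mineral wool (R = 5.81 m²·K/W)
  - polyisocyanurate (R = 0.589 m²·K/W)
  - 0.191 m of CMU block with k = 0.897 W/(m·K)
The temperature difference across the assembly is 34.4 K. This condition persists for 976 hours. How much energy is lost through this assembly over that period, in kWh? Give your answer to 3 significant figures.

0.0153/0.112 = 0.1366
0.191/0.897 = 0.2129
R_total = 0.1366 + 5.81 + 0.589 + 0.2129 = 6.749 m²·K/W
Q = 52.8 × 34.4 / 6.749 = 269.1 W
E = 269.1 W × 976 h / 1000 = 262.7 kWh

263 kWh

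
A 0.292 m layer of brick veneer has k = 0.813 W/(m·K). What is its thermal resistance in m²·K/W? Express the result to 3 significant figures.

R = L/k = 0.292/0.813 = 0.3592 m²·K/W

0.359 m²·K/W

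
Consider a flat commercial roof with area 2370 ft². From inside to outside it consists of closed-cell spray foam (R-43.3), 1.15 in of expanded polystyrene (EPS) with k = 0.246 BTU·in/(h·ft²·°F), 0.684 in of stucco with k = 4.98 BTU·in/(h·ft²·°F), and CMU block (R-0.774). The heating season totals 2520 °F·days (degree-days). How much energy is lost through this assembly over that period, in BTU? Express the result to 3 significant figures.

2930000 BTU

1.15/0.246 = 4.675
0.684/4.98 = 0.1373
R_total = 43.3 + 4.675 + 0.1373 + 0.774 = 48.89 ft²·°F·h/BTU
E = A × HDD × 24 / R = 2370 × 2520 × 24 / 48.89 = 2932000 BTU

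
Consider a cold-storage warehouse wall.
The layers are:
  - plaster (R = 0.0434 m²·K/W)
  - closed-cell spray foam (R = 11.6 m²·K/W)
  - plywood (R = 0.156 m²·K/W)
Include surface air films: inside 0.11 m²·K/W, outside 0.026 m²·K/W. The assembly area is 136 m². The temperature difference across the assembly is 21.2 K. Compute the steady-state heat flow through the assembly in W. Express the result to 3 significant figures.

242 W

R_total = 0.11 + 0.0434 + 11.6 + 0.156 + 0.026 = 11.94 m²·K/W
Q = A·ΔT/R = 136 × 21.2 / 11.94 = 241.6 W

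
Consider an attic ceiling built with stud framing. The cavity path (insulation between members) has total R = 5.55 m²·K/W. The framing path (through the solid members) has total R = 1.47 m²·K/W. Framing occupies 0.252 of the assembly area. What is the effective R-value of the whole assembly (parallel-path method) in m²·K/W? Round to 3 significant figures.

U_eff = 0.748/5.55 + 0.252/1.47 = 0.1348 + 0.1714 = 0.3062
R_eff = 1/U_eff = 3.266 m²·K/W

3.27 m²·K/W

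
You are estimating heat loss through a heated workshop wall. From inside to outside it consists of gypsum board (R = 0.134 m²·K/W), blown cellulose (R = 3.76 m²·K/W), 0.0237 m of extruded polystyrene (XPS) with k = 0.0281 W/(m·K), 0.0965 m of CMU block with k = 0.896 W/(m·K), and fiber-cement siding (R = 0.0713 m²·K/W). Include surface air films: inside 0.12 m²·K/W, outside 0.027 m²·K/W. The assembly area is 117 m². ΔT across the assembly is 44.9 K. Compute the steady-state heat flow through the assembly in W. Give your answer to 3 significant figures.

0.0237/0.0281 = 0.8434
0.0965/0.896 = 0.1077
R_total = 0.12 + 0.134 + 3.76 + 0.8434 + 0.1077 + 0.0713 + 0.027 = 5.063 m²·K/W
Q = A·ΔT/R = 117 × 44.9 / 5.063 = 1038 W

1040 W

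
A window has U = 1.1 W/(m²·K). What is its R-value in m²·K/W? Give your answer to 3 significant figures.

0.909 m²·K/W

R = 1/U = 1/1.1 = 0.9091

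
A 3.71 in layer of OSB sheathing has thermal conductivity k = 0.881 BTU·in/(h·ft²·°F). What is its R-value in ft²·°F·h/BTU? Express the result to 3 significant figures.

R = L/k = 3.71/0.881 = 4.211 ft²·°F·h/BTU

4.21 ft²·°F·h/BTU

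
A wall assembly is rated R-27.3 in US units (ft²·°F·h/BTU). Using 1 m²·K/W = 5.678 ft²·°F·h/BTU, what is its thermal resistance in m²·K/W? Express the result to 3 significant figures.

R_SI = 27.3/5.678 = 4.808

4.81 m²·K/W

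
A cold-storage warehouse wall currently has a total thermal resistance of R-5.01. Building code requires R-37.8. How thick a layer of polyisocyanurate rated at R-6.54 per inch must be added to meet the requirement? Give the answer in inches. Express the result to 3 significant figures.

ΔR = 37.8 − 5.01 = 32.79 ft²·°F·h/BTU
L = ΔR / (R/in) = 32.79/6.54 = 5.014 in

5.01 in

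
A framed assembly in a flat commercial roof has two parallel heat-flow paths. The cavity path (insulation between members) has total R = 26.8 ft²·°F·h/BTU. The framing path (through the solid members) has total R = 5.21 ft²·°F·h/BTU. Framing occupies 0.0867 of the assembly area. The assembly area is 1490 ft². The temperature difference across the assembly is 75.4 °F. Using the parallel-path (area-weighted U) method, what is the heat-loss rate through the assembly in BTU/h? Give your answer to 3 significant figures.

5700 BTU/h

U_eff = 0.9133/26.8 + 0.0867/5.21 = 0.03408 + 0.01664 = 0.05072
R_eff = 1/U_eff = 19.72 ft²·°F·h/BTU
Q = 1490 × 75.4 / 19.72 = 5698 BTU/h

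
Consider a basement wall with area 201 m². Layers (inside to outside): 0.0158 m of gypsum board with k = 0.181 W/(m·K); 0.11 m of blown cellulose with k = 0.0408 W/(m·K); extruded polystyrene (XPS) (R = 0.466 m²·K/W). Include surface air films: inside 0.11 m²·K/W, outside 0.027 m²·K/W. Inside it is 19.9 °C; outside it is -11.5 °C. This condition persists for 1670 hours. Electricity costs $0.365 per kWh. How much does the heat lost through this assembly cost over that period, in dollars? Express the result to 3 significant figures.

0.0158/0.181 = 0.08729
0.11/0.0408 = 2.696
R_total = 0.11 + 0.08729 + 2.696 + 0.466 + 0.027 = 3.386 m²·K/W
Q = 201 × (19.9 − (-11.5)) / 3.386 = 1864 W
E = 1864 W × 1670 h / 1000 = 3112 kWh
Cost = 3112 × 0.365 = $1136

1140 dollars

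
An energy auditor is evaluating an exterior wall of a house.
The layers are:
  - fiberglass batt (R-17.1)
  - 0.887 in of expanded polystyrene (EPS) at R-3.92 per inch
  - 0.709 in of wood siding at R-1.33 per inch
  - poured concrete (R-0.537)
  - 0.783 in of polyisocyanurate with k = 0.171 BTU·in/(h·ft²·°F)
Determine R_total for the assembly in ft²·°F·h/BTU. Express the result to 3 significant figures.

26.6 ft²·°F·h/BTU

0.887 × 3.92 = 3.477
0.709 × 1.33 = 0.943
0.783/0.171 = 4.579
R_total = 17.1 + 3.477 + 0.943 + 0.537 + 4.579 = 26.64 ft²·°F·h/BTU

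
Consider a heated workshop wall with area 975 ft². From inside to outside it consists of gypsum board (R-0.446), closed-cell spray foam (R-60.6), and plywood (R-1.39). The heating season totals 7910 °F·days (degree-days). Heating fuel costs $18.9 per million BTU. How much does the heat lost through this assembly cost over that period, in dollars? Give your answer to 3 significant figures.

R_total = 0.446 + 60.6 + 1.39 = 62.44 ft²·°F·h/BTU
E = A × HDD × 24 / R = 975 × 7910 × 24 / 62.44 = 2965000 BTU
Cost = 2965000/10⁶ × 18.9 = $56.03

56.0 dollars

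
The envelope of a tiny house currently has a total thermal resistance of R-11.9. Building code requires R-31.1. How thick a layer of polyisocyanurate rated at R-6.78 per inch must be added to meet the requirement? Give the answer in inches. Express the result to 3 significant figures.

2.83 in

ΔR = 31.1 − 11.9 = 19.2 ft²·°F·h/BTU
L = ΔR / (R/in) = 19.2/6.78 = 2.832 in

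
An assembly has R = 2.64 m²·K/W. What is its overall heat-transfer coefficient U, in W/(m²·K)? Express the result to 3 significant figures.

U = 1/R = 1/2.64 = 0.3788

0.379 W/(m²·K)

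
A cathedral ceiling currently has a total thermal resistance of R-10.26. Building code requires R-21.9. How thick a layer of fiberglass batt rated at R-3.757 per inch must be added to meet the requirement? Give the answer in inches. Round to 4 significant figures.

3.098 in

ΔR = 21.9 − 10.26 = 11.64 ft²·°F·h/BTU
L = ΔR / (R/in) = 11.64/3.757 = 3.0982 in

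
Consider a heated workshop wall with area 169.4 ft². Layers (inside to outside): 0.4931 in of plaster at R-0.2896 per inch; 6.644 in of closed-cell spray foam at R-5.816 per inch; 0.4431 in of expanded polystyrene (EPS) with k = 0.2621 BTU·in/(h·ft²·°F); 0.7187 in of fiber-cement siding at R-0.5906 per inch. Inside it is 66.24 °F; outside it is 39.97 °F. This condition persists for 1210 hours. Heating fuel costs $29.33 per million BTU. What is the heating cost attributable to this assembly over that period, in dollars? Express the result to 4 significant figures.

3.861 dollars

0.4931 × 0.2896 = 0.1428
6.644 × 5.816 = 38.642
0.4431/0.2621 = 1.6906
0.7187 × 0.5906 = 0.42446
R_total = 0.1428 + 38.642 + 1.6906 + 0.42446 = 40.899 ft²·°F·h/BTU
Q = 169.4 × (66.24 − 39.97) / 40.899 = 108.81 BTU/h
E = 108.81 × 1210 = 131660 BTU
Cost = 131660/10⁶ × 29.33 = $3.8615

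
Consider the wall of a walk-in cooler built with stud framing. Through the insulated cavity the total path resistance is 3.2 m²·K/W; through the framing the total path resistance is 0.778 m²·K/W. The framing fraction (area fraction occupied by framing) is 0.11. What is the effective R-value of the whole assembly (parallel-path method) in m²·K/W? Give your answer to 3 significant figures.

U_eff = 0.89/3.2 + 0.11/0.778 = 0.2781 + 0.1414 = 0.4195
R_eff = 1/U_eff = 2.384 m²·K/W

2.38 m²·K/W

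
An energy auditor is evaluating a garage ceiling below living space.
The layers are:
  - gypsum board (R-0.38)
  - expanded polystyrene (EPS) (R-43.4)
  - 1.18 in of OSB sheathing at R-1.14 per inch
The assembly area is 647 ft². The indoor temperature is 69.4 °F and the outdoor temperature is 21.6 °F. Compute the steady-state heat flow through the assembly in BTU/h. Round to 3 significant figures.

1.18 × 1.14 = 1.345
R_total = 0.38 + 43.4 + 1.345 = 45.13 ft²·°F·h/BTU
Q = A·ΔT/R = 647 × (69.4 − 21.6) / 45.13 = 685.4 BTU/h

685 BTU/h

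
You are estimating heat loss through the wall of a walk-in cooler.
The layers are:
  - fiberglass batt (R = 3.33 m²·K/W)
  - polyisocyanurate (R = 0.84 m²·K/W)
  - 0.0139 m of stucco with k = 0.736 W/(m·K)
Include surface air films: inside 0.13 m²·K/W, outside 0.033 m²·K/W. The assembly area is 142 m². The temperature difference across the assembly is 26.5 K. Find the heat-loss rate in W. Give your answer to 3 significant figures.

0.0139/0.736 = 0.01889
R_total = 0.13 + 3.33 + 0.84 + 0.01889 + 0.033 = 4.352 m²·K/W
Q = A·ΔT/R = 142 × 26.5 / 4.352 = 864.7 W

865 W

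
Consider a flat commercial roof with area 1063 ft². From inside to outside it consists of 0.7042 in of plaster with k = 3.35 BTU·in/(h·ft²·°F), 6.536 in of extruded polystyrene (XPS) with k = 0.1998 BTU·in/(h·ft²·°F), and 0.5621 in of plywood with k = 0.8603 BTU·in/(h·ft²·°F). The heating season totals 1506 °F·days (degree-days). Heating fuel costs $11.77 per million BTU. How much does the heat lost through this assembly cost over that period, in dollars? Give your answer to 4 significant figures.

13.47 dollars

0.7042/3.35 = 0.21021
6.536/0.1998 = 32.713
0.5621/0.8603 = 0.65338
R_total = 0.21021 + 32.713 + 0.65338 = 33.576 ft²·°F·h/BTU
E = A × HDD × 24 / R = 1063 × 1506 × 24 / 33.576 = 1144300 BTU
Cost = 1144300/10⁶ × 11.77 = $13.468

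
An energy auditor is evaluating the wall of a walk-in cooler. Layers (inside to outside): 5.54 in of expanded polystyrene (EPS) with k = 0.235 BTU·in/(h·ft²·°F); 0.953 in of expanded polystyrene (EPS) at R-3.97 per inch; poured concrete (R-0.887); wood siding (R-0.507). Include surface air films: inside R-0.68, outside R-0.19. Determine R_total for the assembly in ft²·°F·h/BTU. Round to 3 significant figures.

29.6 ft²·°F·h/BTU

5.54/0.235 = 23.57
0.953 × 3.97 = 3.783
R_total = 0.68 + 23.57 + 3.783 + 0.887 + 0.507 + 0.19 = 29.62 ft²·°F·h/BTU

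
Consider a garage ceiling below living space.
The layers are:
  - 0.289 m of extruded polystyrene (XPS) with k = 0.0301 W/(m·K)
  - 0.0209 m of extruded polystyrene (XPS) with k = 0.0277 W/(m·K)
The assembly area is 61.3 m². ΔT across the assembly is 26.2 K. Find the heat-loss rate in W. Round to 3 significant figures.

0.289/0.0301 = 9.601
0.0209/0.0277 = 0.7545
R_total = 9.601 + 0.7545 = 10.36 m²·K/W
Q = A·ΔT/R = 61.3 × 26.2 / 10.36 = 155.1 W

155 W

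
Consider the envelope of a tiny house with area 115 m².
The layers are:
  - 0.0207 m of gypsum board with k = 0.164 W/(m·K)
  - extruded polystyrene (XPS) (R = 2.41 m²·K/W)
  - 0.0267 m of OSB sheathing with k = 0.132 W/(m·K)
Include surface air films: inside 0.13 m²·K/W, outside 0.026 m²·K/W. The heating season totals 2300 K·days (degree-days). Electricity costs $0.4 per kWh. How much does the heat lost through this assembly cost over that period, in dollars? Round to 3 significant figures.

877 dollars

0.0207/0.164 = 0.1262
0.0267/0.132 = 0.2023
R_total = 0.13 + 0.1262 + 2.41 + 0.2023 + 0.026 = 2.894 m²·K/W
E = A × HDD × 24 / R / 1000 = 115 × 2300 × 24 / 2.894 / 1000 = 2193 kWh
Cost = 2193 × 0.4 = $877.3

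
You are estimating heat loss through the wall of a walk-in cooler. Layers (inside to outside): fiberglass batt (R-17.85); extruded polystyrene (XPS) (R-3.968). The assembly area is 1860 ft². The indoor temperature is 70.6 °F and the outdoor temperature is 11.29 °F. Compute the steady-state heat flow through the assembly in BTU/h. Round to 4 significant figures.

R_total = 17.85 + 3.968 = 21.818 ft²·°F·h/BTU
Q = A·ΔT/R = 1860 × (70.6 − 11.29) / 21.818 = 5056.2 BTU/h

5056 BTU/h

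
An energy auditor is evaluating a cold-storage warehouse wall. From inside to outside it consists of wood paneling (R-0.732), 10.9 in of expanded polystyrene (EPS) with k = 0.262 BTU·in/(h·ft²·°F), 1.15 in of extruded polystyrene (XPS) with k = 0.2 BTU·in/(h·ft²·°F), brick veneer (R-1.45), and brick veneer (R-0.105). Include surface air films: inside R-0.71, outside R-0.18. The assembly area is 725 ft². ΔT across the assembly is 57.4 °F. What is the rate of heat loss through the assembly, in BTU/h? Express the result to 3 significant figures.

10.9/0.262 = 41.6
1.15/0.2 = 5.75
R_total = 0.71 + 0.732 + 41.6 + 5.75 + 1.45 + 0.105 + 0.18 = 50.53 ft²·°F·h/BTU
Q = A·ΔT/R = 725 × 57.4 / 50.53 = 823.6 BTU/h

824 BTU/h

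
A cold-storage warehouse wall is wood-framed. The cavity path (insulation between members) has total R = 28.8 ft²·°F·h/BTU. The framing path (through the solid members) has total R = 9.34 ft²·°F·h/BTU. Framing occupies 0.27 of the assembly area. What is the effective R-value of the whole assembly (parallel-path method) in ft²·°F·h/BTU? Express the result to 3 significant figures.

18.4 ft²·°F·h/BTU

U_eff = 0.73/28.8 + 0.27/9.34 = 0.02535 + 0.02891 = 0.05426
R_eff = 1/U_eff = 18.43 ft²·°F·h/BTU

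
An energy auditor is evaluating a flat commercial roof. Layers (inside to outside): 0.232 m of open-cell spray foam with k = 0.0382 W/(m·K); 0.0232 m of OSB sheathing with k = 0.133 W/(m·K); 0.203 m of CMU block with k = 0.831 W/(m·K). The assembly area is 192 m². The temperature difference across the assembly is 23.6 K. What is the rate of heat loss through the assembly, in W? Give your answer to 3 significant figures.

0.232/0.0382 = 6.073
0.0232/0.133 = 0.1744
0.203/0.831 = 0.2443
R_total = 6.073 + 0.1744 + 0.2443 = 6.492 m²·K/W
Q = A·ΔT/R = 192 × 23.6 / 6.492 = 698 W

698 W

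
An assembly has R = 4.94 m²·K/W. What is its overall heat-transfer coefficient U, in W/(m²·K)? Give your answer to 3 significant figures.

U = 1/R = 1/4.94 = 0.2024

0.202 W/(m²·K)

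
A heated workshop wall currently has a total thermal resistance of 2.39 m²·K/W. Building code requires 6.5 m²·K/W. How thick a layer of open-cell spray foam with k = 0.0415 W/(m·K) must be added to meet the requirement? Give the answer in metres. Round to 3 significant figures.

0.171 m

ΔR = 6.5 − 2.39 = 4.11 m²·K/W
L = ΔR × k = 4.11 × 0.0415 = 0.1706 m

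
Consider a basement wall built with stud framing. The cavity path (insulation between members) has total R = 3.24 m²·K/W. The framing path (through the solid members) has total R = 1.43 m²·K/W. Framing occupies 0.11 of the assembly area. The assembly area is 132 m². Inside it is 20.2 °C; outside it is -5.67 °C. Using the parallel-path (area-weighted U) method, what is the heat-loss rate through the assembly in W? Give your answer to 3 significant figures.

1200 W

U_eff = 0.89/3.24 + 0.11/1.43 = 0.2747 + 0.07692 = 0.3516
R_eff = 1/U_eff = 2.844 m²·K/W
Q = 132 × (20.2 − (-5.67)) / 2.844 = 1201 W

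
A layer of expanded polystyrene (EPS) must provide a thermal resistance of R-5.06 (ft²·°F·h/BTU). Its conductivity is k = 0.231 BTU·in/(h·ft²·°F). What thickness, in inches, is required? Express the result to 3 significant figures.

1.17 in

L = R × k = 5.06 × 0.231 = 1.169 in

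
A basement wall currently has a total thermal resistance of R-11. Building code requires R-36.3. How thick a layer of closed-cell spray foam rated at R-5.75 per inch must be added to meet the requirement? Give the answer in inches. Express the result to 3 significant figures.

4.40 in

ΔR = 36.3 − 11 = 25.3 ft²·°F·h/BTU
L = ΔR / (R/in) = 25.3/5.75 = 4.4 in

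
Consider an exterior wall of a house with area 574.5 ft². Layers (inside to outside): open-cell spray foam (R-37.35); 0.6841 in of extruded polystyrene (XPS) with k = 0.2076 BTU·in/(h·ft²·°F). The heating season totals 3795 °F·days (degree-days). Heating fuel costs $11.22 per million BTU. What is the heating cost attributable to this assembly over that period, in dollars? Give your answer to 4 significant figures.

0.6841/0.2076 = 3.2953
R_total = 37.35 + 3.2953 = 40.645 ft²·°F·h/BTU
E = A × HDD × 24 / R = 574.5 × 3795 × 24 / 40.645 = 1287400 BTU
Cost = 1287400/10⁶ × 11.22 = $14.444

14.44 dollars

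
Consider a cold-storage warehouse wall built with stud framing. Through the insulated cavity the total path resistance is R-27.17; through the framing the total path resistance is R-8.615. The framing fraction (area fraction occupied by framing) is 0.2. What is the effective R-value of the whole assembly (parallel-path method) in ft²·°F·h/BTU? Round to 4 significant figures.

18.99 ft²·°F·h/BTU

U_eff = 0.8/27.17 + 0.2/8.615 = 0.029444 + 0.023215 = 0.05266
R_eff = 1/U_eff = 18.99 ft²·°F·h/BTU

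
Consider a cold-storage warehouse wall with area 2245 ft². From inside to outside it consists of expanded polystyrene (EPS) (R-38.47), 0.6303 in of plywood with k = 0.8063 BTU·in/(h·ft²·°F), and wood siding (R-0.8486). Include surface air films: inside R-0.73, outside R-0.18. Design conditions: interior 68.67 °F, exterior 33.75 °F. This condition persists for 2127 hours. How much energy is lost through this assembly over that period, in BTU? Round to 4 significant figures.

4066000 BTU

0.6303/0.8063 = 0.78172
R_total = 0.73 + 38.47 + 0.78172 + 0.8486 + 0.18 = 41.01 ft²·°F·h/BTU
Q = 2245 × (68.67 − 33.75) / 41.01 = 1911.6 BTU/h
E = 1911.6 × 2127 = 4066000 BTU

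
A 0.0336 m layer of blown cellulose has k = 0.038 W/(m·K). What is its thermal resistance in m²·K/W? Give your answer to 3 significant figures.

R = L/k = 0.0336/0.038 = 0.8842 m²·K/W

0.884 m²·K/W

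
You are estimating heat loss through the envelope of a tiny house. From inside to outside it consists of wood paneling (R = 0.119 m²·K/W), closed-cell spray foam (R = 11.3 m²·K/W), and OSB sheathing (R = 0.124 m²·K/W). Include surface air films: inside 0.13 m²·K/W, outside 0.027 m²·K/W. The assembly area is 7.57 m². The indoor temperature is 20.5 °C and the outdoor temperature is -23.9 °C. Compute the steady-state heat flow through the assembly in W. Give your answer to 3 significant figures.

R_total = 0.13 + 0.119 + 11.3 + 0.124 + 0.027 = 11.7 m²·K/W
Q = A·ΔT/R = 7.57 × (20.5 − (-23.9)) / 11.7 = 28.73 W

28.7 W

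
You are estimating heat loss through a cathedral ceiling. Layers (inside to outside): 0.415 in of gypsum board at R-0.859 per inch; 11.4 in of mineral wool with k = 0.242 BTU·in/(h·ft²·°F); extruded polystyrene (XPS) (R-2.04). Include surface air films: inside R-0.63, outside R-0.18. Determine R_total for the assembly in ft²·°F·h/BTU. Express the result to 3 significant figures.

50.3 ft²·°F·h/BTU

0.415 × 0.859 = 0.3565
11.4/0.242 = 47.11
R_total = 0.63 + 0.3565 + 47.11 + 2.04 + 0.18 = 50.31 ft²·°F·h/BTU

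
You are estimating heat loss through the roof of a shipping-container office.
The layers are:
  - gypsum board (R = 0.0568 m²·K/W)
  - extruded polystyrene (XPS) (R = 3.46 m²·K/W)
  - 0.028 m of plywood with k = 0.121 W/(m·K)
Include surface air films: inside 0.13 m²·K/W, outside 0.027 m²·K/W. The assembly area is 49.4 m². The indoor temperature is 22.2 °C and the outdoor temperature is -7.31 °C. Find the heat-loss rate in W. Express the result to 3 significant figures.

0.028/0.121 = 0.2314
R_total = 0.13 + 0.0568 + 3.46 + 0.2314 + 0.027 = 3.905 m²·K/W
Q = A·ΔT/R = 49.4 × (22.2 − (-7.31)) / 3.905 = 373.3 W

373 W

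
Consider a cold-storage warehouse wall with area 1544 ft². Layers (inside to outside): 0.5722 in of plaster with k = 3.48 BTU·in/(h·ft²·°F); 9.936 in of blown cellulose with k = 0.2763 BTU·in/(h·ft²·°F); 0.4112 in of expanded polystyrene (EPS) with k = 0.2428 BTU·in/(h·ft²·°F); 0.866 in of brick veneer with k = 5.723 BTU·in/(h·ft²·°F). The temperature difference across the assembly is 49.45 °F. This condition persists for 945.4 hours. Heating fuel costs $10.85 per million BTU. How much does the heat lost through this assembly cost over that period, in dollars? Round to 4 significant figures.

20.63 dollars

0.5722/3.48 = 0.16443
9.936/0.2763 = 35.961
0.4112/0.2428 = 1.6936
0.866/5.723 = 0.15132
R_total = 0.16443 + 35.961 + 1.6936 + 0.15132 = 37.97 ft²·°F·h/BTU
Q = 1544 × 49.45 / 37.97 = 2010.8 BTU/h
E = 2010.8 × 945.4 = 1901000 BTU
Cost = 1901000/10⁶ × 10.85 = $20.626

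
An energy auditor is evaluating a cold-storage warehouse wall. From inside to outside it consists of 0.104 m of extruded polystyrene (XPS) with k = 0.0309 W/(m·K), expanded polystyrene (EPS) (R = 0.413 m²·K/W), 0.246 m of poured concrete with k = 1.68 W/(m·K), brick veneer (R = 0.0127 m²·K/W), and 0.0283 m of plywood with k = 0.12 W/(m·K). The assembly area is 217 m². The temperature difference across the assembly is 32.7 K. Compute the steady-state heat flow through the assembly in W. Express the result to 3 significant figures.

1700 W

0.104/0.0309 = 3.366
0.246/1.68 = 0.1464
0.0283/0.12 = 0.2358
R_total = 3.366 + 0.413 + 0.1464 + 0.0127 + 0.2358 = 4.174 m²·K/W
Q = A·ΔT/R = 217 × 32.7 / 4.174 = 1700 W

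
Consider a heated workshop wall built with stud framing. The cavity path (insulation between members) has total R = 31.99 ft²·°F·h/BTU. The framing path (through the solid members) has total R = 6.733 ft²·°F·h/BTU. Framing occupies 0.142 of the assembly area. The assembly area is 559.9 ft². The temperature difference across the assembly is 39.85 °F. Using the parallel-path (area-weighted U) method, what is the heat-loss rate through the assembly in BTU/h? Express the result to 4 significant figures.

1069 BTU/h

U_eff = 0.858/31.99 + 0.142/6.733 = 0.026821 + 0.02109 = 0.047911
R_eff = 1/U_eff = 20.872 ft²·°F·h/BTU
Q = 559.9 × 39.85 / 20.872 = 1069 BTU/h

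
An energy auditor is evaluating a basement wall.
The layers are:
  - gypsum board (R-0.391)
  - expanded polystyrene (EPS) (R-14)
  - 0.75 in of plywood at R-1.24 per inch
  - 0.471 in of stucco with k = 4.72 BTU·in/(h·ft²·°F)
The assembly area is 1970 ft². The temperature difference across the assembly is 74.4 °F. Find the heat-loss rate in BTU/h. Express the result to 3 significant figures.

9500 BTU/h

0.75 × 1.24 = 0.93
0.471/4.72 = 0.09979
R_total = 0.391 + 14 + 0.93 + 0.09979 = 15.42 ft²·°F·h/BTU
Q = A·ΔT/R = 1970 × 74.4 / 15.42 = 9505 BTU/h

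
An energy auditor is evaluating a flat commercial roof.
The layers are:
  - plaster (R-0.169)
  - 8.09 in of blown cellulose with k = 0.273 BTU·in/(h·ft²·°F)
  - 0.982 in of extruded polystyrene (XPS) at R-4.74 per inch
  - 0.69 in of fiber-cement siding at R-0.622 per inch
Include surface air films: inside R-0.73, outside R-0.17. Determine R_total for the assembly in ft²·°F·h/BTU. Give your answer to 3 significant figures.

35.8 ft²·°F·h/BTU

8.09/0.273 = 29.63
0.982 × 4.74 = 4.655
0.69 × 0.622 = 0.4292
R_total = 0.73 + 0.169 + 29.63 + 4.655 + 0.4292 + 0.17 = 35.79 ft²·°F·h/BTU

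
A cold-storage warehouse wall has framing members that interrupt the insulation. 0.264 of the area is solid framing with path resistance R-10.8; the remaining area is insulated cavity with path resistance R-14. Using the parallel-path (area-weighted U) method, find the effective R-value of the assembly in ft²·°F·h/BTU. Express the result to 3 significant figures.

13.0 ft²·°F·h/BTU

U_eff = 0.736/14 + 0.264/10.8 = 0.05257 + 0.02444 = 0.07702
R_eff = 1/U_eff = 12.98 ft²·°F·h/BTU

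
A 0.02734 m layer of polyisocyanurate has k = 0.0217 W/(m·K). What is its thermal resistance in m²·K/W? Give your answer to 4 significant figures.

R = L/k = 0.02734/0.0217 = 1.2599 m²·K/W

1.260 m²·K/W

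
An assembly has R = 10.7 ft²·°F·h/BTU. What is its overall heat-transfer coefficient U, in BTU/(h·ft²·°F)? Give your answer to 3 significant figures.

0.0935 BTU/(h·ft²·°F)

U = 1/R = 1/10.7 = 0.09346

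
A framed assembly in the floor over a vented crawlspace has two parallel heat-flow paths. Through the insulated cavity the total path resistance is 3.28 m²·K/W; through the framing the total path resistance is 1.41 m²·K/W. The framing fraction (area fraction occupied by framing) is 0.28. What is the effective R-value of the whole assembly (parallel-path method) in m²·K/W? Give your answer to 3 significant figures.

2.39 m²·K/W

U_eff = 0.72/3.28 + 0.28/1.41 = 0.2195 + 0.1986 = 0.4181
R_eff = 1/U_eff = 2.392 m²·K/W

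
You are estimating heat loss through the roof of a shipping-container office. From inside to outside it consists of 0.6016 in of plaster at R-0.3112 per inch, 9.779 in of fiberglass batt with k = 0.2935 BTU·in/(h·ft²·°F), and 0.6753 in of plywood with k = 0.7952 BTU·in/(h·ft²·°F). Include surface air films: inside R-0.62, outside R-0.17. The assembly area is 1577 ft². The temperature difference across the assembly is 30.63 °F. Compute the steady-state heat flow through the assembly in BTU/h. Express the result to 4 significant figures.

0.6016 × 0.3112 = 0.18722
9.779/0.2935 = 33.319
0.6753/0.7952 = 0.84922
R_total = 0.62 + 0.18722 + 33.319 + 0.84922 + 0.17 = 35.145 ft²·°F·h/BTU
Q = A·ΔT/R = 1577 × 30.63 / 35.145 = 1374.4 BTU/h

1374 BTU/h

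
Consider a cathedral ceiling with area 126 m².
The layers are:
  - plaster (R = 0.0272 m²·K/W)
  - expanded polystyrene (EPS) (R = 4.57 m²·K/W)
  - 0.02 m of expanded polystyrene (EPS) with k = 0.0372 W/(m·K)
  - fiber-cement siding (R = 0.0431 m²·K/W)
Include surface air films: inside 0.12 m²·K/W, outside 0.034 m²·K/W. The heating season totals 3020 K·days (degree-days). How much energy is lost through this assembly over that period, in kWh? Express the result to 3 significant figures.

0.02/0.0372 = 0.5376
R_total = 0.12 + 0.0272 + 4.57 + 0.5376 + 0.0431 + 0.034 = 5.332 m²·K/W
E = A × HDD × 24 / R / 1000 = 126 × 3020 × 24 / 5.332 / 1000 = 1713 kWh

1710 kWh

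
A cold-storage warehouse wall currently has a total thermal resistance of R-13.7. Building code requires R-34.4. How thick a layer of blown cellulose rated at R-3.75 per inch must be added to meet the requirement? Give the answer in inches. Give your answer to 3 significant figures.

ΔR = 34.4 − 13.7 = 20.7 ft²·°F·h/BTU
L = ΔR / (R/in) = 20.7/3.75 = 5.52 in

5.52 in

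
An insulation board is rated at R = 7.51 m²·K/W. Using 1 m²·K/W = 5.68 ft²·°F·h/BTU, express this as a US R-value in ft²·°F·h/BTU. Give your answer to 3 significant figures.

42.7 ft²·°F·h/BTU

R_US = 7.51 × 5.68 = 42.66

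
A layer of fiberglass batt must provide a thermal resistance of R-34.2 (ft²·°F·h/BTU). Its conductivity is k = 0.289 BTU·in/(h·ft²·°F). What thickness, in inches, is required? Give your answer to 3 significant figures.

L = R × k = 34.2 × 0.289 = 9.884 in

9.88 in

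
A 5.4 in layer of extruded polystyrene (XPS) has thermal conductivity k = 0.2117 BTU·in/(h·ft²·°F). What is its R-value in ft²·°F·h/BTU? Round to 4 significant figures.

R = L/k = 5.4/0.2117 = 25.508 ft²·°F·h/BTU

25.51 ft²·°F·h/BTU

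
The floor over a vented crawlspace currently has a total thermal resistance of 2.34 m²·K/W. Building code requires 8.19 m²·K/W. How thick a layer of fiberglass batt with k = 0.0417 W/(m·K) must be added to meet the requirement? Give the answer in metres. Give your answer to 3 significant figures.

0.244 m

ΔR = 8.19 − 2.34 = 5.85 m²·K/W
L = ΔR × k = 5.85 × 0.0417 = 0.2439 m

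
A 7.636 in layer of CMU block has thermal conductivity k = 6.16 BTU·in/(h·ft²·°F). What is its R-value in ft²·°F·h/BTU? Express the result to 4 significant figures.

1.240 ft²·°F·h/BTU

R = L/k = 7.636/6.16 = 1.2396 ft²·°F·h/BTU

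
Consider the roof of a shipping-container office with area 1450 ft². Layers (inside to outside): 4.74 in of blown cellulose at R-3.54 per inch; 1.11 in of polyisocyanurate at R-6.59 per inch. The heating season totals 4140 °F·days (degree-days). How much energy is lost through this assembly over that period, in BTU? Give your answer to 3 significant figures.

5980000 BTU

4.74 × 3.54 = 16.78
1.11 × 6.59 = 7.315
R_total = 16.78 + 7.315 = 24.09 ft²·°F·h/BTU
E = A × HDD × 24 / R = 1450 × 4140 × 24 / 24.09 = 5979000 BTU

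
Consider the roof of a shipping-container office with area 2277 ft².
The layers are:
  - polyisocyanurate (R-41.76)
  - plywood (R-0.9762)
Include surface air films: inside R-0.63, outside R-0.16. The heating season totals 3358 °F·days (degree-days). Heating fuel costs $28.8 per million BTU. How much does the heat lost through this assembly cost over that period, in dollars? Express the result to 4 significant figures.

R_total = 0.63 + 41.76 + 0.9762 + 0.16 = 43.526 ft²·°F·h/BTU
E = A × HDD × 24 / R = 2277 × 3358 × 24 / 43.526 = 4216000 BTU
Cost = 4216000/10⁶ × 28.8 = $121.42

121.4 dollars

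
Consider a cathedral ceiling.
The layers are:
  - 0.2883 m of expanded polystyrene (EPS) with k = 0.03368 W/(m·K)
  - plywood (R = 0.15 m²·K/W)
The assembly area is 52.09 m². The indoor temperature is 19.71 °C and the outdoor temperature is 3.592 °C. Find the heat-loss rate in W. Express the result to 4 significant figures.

96.39 W

0.2883/0.03368 = 8.56
R_total = 8.56 + 0.15 = 8.71 m²·K/W
Q = A·ΔT/R = 52.09 × (19.71 − 3.592) / 8.71 = 96.394 W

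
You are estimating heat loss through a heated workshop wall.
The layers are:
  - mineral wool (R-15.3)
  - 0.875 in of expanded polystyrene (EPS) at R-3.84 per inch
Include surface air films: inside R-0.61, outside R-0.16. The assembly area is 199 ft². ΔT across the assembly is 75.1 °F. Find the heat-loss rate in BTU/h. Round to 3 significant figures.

0.875 × 3.84 = 3.36
R_total = 0.61 + 15.3 + 3.36 + 0.16 = 19.43 ft²·°F·h/BTU
Q = A·ΔT/R = 199 × 75.1 / 19.43 = 769.2 BTU/h

769 BTU/h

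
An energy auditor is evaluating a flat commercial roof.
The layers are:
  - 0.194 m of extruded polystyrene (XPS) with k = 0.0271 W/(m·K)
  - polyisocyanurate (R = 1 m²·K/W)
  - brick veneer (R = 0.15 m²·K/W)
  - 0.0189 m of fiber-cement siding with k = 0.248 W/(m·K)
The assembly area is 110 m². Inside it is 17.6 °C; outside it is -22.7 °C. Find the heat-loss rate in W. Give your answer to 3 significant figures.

0.194/0.0271 = 7.159
0.0189/0.248 = 0.07621
R_total = 7.159 + 1 + 0.15 + 0.07621 = 8.385 m²·K/W
Q = A·ΔT/R = 110 × (17.6 − (-22.7)) / 8.385 = 528.7 W

529 W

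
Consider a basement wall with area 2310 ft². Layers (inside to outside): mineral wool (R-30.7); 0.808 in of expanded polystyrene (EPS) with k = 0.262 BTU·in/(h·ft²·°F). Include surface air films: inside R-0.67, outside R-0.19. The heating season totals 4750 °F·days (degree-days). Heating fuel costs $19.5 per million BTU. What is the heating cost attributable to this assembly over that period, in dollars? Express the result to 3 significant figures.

148 dollars

0.808/0.262 = 3.084
R_total = 0.67 + 30.7 + 3.084 + 0.19 = 34.64 ft²·°F·h/BTU
E = A × HDD × 24 / R = 2310 × 4750 × 24 / 34.64 = 7601000 BTU
Cost = 7601000/10⁶ × 19.5 = $148.2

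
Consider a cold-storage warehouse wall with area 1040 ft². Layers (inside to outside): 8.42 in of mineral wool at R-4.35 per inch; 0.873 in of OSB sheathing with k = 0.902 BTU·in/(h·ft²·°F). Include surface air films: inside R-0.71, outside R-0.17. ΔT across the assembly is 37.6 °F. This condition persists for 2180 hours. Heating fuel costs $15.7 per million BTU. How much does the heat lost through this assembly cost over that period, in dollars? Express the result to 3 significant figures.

8.42 × 4.35 = 36.63
0.873/0.902 = 0.9678
R_total = 0.71 + 36.63 + 0.9678 + 0.17 = 38.47 ft²·°F·h/BTU
Q = 1040 × 37.6 / 38.47 = 1016 BTU/h
E = 1016 × 2180 = 2216000 BTU
Cost = 2216000/10⁶ × 15.7 = $34.79

34.8 dollars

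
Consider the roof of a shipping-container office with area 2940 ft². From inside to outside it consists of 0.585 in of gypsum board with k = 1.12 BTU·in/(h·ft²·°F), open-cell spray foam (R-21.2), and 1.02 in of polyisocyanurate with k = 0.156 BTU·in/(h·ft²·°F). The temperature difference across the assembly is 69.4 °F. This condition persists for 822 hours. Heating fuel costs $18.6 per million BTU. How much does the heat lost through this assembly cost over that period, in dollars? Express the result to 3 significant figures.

110 dollars

0.585/1.12 = 0.5223
1.02/0.156 = 6.538
R_total = 0.5223 + 21.2 + 6.538 = 28.26 ft²·°F·h/BTU
Q = 2940 × 69.4 / 28.26 = 7220 BTU/h
E = 7220 × 822 = 5935000 BTU
Cost = 5935000/10⁶ × 18.6 = $110.4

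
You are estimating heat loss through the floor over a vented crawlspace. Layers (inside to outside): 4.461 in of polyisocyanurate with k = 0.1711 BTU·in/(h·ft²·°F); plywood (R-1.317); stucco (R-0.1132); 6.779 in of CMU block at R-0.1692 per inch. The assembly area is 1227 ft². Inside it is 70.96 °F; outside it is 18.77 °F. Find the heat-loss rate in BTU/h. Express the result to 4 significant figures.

4.461/0.1711 = 26.072
6.779 × 0.1692 = 1.147
R_total = 26.072 + 1.317 + 0.1132 + 1.147 = 28.65 ft²·°F·h/BTU
Q = A·ΔT/R = 1227 × (70.96 − 18.77) / 28.65 = 2235.2 BTU/h

2235 BTU/h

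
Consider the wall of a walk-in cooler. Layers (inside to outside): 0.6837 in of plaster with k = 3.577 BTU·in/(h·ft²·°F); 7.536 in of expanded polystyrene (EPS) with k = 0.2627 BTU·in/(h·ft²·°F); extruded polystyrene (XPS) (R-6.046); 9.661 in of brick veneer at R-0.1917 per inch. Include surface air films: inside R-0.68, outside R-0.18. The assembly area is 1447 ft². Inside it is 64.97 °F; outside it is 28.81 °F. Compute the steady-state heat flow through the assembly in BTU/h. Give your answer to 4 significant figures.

1390 BTU/h

0.6837/3.577 = 0.19114
7.536/0.2627 = 28.687
9.661 × 0.1917 = 1.852
R_total = 0.68 + 0.19114 + 28.687 + 6.046 + 1.852 + 0.18 = 37.636 ft²·°F·h/BTU
Q = A·ΔT/R = 1447 × (64.97 − 28.81) / 37.636 = 1390.3 BTU/h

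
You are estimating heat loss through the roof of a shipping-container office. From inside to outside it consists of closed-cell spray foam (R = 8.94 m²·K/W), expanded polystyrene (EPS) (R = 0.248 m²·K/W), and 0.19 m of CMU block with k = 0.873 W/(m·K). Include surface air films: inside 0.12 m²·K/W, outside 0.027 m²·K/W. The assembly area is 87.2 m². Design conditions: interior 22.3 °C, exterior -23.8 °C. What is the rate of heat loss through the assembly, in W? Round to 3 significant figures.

0.19/0.873 = 0.2176
R_total = 0.12 + 8.94 + 0.248 + 0.2176 + 0.027 = 9.553 m²·K/W
Q = A·ΔT/R = 87.2 × (22.3 − (-23.8)) / 9.553 = 420.8 W

421 W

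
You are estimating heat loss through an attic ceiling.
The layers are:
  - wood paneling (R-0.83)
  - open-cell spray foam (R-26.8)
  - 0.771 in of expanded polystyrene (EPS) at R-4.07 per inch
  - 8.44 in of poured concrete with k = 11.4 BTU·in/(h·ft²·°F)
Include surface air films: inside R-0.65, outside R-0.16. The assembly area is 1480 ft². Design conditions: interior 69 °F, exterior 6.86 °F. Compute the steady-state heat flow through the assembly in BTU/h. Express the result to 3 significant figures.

2850 BTU/h

0.771 × 4.07 = 3.138
8.44/11.4 = 0.7404
R_total = 0.65 + 0.83 + 26.8 + 3.138 + 0.7404 + 0.16 = 32.32 ft²·°F·h/BTU
Q = A·ΔT/R = 1480 × (69 − 6.86) / 32.32 = 2846 BTU/h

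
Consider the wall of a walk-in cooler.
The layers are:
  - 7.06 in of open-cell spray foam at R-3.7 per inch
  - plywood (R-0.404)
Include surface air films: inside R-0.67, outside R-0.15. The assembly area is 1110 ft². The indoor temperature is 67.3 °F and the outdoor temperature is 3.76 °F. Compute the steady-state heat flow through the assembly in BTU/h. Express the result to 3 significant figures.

2580 BTU/h

7.06 × 3.7 = 26.12
R_total = 0.67 + 26.12 + 0.404 + 0.15 = 27.35 ft²·°F·h/BTU
Q = A·ΔT/R = 1110 × (67.3 − 3.76) / 27.35 = 2579 BTU/h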